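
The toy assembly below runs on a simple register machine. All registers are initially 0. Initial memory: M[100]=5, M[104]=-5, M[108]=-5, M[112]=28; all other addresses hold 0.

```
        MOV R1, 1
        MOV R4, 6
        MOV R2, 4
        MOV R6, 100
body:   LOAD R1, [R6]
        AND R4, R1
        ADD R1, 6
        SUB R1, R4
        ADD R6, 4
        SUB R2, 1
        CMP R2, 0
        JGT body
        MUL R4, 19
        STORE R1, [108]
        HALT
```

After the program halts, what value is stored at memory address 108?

MOV R1, 1 → R1=1
MOV R4, 6 → R4=6
MOV R2, 4 → R2=4
MOV R6, 100 → R6=100
LOAD R1, [R6] → R1=M[100]=5
AND R4, R1 → R4=6&5=4
ADD R1, 6 → R1=5+6=11
SUB R1, R4 → R1=11-4=7
ADD R6, 4 → R6=100+4=104
SUB R2, 1 → R2=4-1=3
CMP R2, 0  (cmp 3,0)
JGT body: taken
LOAD R1, [R6] → R1=M[104]=-5
AND R4, R1 → R4=4&(-5)=0
ADD R1, 6 → R1=(-5)+6=1
SUB R1, R4 → R1=1-0=1
ADD R6, 4 → R6=104+4=108
SUB R2, 1 → R2=3-1=2
CMP R2, 0  (cmp 2,0)
JGT body: taken
LOAD R1, [R6] → R1=M[108]=-5
AND R4, R1 → R4=0&(-5)=0
ADD R1, 6 → R1=(-5)+6=1
SUB R1, R4 → R1=1-0=1
ADD R6, 4 → R6=108+4=112
SUB R2, 1 → R2=2-1=1
CMP R2, 0  (cmp 1,0)
JGT body: taken
LOAD R1, [R6] → R1=M[112]=28
AND R4, R1 → R4=0&28=0
ADD R1, 6 → R1=28+6=34
SUB R1, R4 → R1=34-0=34
ADD R6, 4 → R6=112+4=116
SUB R2, 1 → R2=1-1=0
CMP R2, 0  (cmp 0,0)
JGT body: not taken
MUL R4, 19 → R4=0*19=0
STORE R1, [108] → M[108]=34
halt.

34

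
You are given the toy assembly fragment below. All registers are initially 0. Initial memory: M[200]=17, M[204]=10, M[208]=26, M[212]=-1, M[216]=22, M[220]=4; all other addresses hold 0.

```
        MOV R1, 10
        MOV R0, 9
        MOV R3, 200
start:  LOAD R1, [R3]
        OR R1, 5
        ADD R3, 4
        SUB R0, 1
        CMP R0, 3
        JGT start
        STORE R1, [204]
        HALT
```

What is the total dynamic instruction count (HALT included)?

after MOV R1, 10: R1=10
after MOV R0, 9: R0=9
after MOV R3, 200: R3=200
after LOAD R1, [R3]: R1=M[200]=17
after OR R1, 5: R1=17|5=21
after ADD R3, 4: R3=200+4=204
after SUB R0, 1: R0=9-1=8
CMP R0, 3  (cmp 8,3)
JGT start: taken
after LOAD R1, [R3]: R1=M[204]=10
after OR R1, 5: R1=10|5=15
after ADD R3, 4: R3=204+4=208
after SUB R0, 1: R0=8-1=7
CMP R0, 3  (cmp 7,3)
JGT start: taken
after LOAD R1, [R3]: R1=M[208]=26
after OR R1, 5: R1=26|5=31
after ADD R3, 4: R3=208+4=212
after SUB R0, 1: R0=7-1=6
CMP R0, 3  (cmp 6,3)
JGT start: taken
after LOAD R1, [R3]: R1=M[212]=-1
after OR R1, 5: R1=(-1)|5=-1
after ADD R3, 4: R3=212+4=216
after SUB R0, 1: R0=6-1=5
CMP R0, 3  (cmp 5,3)
JGT start: taken
after LOAD R1, [R3]: R1=M[216]=22
after OR R1, 5: R1=22|5=23
after ADD R3, 4: R3=216+4=220
after SUB R0, 1: R0=5-1=4
CMP R0, 3  (cmp 4,3)
JGT start: taken
after LOAD R1, [R3]: R1=M[220]=4
after OR R1, 5: R1=4|5=5
after ADD R3, 4: R3=220+4=224
after SUB R0, 1: R0=4-1=3
CMP R0, 3  (cmp 3,3)
JGT start: not taken
STORE R1, [204] → M[204]=5
halt.
Total executed instructions: 41.

41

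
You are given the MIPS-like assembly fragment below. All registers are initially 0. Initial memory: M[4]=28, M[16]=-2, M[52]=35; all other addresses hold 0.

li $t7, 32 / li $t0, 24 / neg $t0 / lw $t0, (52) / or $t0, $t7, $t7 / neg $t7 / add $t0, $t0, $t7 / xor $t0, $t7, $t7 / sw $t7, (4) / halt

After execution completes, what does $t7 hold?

-32

after li $t7, 32: $t7=32
after li $t0, 24: $t0=24
after neg $t0: $t0=-(24)=-24
after lw $t0, (52): $t0=M[52]=35
after or $t0, $t7, $t7: $t0=32|32=32
after neg $t7: $t7=-(32)=-32
after add $t0, $t0, $t7: $t0=32+(-32)=0
after xor $t0, $t7, $t7: $t0=(-32)^(-32)=0
sw $t7, (4) → M[4]=-32
halt.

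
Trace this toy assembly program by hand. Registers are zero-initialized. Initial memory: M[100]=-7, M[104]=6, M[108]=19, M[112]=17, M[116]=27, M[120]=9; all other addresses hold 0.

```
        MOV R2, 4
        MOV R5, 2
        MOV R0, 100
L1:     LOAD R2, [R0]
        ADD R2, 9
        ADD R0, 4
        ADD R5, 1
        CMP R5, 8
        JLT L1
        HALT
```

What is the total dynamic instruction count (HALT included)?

MOV R2, 4 → R2=4
MOV R5, 2 → R5=2
MOV R0, 100 → R0=100
LOAD R2, [R0] → R2=M[100]=-7
ADD R2, 9 → R2=(-7)+9=2
ADD R0, 4 → R0=100+4=104
ADD R5, 1 → R5=2+1=3
CMP R5, 8  (cmp 3,8)
JLT L1: taken
LOAD R2, [R0] → R2=M[104]=6
ADD R2, 9 → R2=6+9=15
ADD R0, 4 → R0=104+4=108
ADD R5, 1 → R5=3+1=4
CMP R5, 8  (cmp 4,8)
JLT L1: taken
LOAD R2, [R0] → R2=M[108]=19
ADD R2, 9 → R2=19+9=28
ADD R0, 4 → R0=108+4=112
ADD R5, 1 → R5=4+1=5
CMP R5, 8  (cmp 5,8)
JLT L1: taken
LOAD R2, [R0] → R2=M[112]=17
ADD R2, 9 → R2=17+9=26
ADD R0, 4 → R0=112+4=116
ADD R5, 1 → R5=5+1=6
CMP R5, 8  (cmp 6,8)
JLT L1: taken
LOAD R2, [R0] → R2=M[116]=27
ADD R2, 9 → R2=27+9=36
ADD R0, 4 → R0=116+4=120
ADD R5, 1 → R5=6+1=7
CMP R5, 8  (cmp 7,8)
JLT L1: taken
LOAD R2, [R0] → R2=M[120]=9
ADD R2, 9 → R2=9+9=18
ADD R0, 4 → R0=120+4=124
ADD R5, 1 → R5=7+1=8
CMP R5, 8  (cmp 8,8)
JLT L1: not taken
halt.
Total executed instructions: 40.

40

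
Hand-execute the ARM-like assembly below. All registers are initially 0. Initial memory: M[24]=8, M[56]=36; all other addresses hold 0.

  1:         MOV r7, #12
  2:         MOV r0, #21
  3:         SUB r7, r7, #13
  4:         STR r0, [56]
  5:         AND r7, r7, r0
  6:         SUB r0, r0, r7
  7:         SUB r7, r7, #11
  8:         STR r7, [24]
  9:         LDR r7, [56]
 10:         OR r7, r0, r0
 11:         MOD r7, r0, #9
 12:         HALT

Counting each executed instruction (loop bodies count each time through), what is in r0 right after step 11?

0

r7=12
r0=21
r7=12-13=-1
STR r0, [56] → M[56]=21
r7=(-1)&21=21
r0=21-21=0
r7=21-11=10
STR r7, [24] → M[24]=10
r7=M[56]=21
r7=0|0=0
r7=0%9=0
After step 11: r0 = 0.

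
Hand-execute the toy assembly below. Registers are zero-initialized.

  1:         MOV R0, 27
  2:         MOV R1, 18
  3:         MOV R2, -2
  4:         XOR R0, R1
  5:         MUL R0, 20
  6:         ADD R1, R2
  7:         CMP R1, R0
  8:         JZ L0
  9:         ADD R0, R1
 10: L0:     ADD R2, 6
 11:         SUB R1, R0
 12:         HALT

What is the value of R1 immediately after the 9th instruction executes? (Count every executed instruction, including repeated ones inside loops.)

MOV R0, 27 → R0=27
MOV R1, 18 → R1=18
MOV R2, -2 → R2=-2
XOR R0, R1 → R0=27^18=9
MUL R0, 20 → R0=9*20=180
ADD R1, R2 → R1=18+(-2)=16
CMP R1, R0  (cmp 16,180)
JZ L0: not taken
ADD R0, R1 → R0=180+16=196
After step 9: R1 = 16.

16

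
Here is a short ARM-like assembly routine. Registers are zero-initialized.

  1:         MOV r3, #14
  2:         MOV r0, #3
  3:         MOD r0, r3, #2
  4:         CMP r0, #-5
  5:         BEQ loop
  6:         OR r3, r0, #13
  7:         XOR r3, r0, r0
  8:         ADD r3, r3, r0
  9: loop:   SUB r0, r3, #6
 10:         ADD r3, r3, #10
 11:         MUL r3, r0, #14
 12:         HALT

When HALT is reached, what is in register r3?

after MOV r3, #14: r3=14
after MOV r0, #3: r0=3
after MOD r0, r3, #2: r0=14%2=0
CMP r0, #-5  (cmp 0,-5)
BEQ loop: not taken
after OR r3, r0, #13: r3=0|13=13
after XOR r3, r0, r0: r3=0^0=0
after ADD r3, r3, r0: r3=0+0=0
after SUB r0, r3, #6: r0=0-6=-6
after ADD r3, r3, #10: r3=0+10=10
after MUL r3, r0, #14: r3=(-6)*14=-84
halt.

-84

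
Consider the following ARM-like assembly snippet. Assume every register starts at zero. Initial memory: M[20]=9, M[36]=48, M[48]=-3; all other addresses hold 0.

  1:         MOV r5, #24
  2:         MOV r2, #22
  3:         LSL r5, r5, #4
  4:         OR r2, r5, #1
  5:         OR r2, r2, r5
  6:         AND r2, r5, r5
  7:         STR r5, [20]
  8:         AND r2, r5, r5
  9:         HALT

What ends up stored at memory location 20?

384

after MOV r5, #24: r5=24
after MOV r2, #22: r2=22
after LSL r5, r5, #4: r5=24<<4=384
after OR r2, r5, #1: r2=384|1=385
after OR r2, r2, r5: r2=385|384=385
after AND r2, r5, r5: r2=384&384=384
STR r5, [20] → M[20]=384
after AND r2, r5, r5: r2=384&384=384
halt.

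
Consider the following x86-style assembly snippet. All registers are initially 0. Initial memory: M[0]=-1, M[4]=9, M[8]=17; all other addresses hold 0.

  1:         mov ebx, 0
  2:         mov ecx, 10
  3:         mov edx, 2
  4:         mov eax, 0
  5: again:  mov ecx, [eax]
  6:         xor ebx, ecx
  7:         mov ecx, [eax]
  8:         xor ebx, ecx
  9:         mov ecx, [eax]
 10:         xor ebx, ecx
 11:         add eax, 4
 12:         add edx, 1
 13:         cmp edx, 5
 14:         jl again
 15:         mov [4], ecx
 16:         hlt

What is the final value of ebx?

-25

ebx=0
ecx=10
edx=2
eax=0
ecx=M[0]=-1
ebx=0^(-1)=-1
ecx=M[0]=-1
ebx=(-1)^(-1)=0
ecx=M[0]=-1
ebx=0^(-1)=-1
eax=0+4=4
edx=2+1=3
cmp edx, 5  (cmp 3,5)
jl again: taken
ecx=M[4]=9
ebx=(-1)^9=-10
ecx=M[4]=9
ebx=(-10)^9=-1
ecx=M[4]=9
ebx=(-1)^9=-10
eax=4+4=8
edx=3+1=4
cmp edx, 5  (cmp 4,5)
jl again: taken
ecx=M[8]=17
ebx=(-10)^17=-25
ecx=M[8]=17
ebx=(-25)^17=-10
ecx=M[8]=17
ebx=(-10)^17=-25
eax=8+4=12
edx=4+1=5
cmp edx, 5  (cmp 5,5)
jl again: not taken
mov [4], ecx → M[4]=17
halt.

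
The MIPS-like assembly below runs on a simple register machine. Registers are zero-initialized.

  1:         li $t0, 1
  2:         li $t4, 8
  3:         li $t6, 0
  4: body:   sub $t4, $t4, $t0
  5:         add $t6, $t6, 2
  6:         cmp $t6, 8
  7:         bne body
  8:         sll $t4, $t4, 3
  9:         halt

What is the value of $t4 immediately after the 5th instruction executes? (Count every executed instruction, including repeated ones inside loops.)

7

$t0=1
$t4=8
$t6=0
$t4=8-1=7
$t6=0+2=2
After step 5: $t4 = 7.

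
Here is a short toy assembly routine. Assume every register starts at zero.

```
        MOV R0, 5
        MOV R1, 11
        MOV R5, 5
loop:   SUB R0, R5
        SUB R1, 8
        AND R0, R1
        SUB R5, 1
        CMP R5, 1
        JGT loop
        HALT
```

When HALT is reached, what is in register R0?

MOV R0, 5 → R0=5
MOV R1, 11 → R1=11
MOV R5, 5 → R5=5
SUB R0, R5 → R0=5-5=0
SUB R1, 8 → R1=11-8=3
AND R0, R1 → R0=0&3=0
SUB R5, 1 → R5=5-1=4
CMP R5, 1  (cmp 4,1)
JGT loop: taken
SUB R0, R5 → R0=0-4=-4
SUB R1, 8 → R1=3-8=-5
AND R0, R1 → R0=(-4)&(-5)=-8
SUB R5, 1 → R5=4-1=3
CMP R5, 1  (cmp 3,1)
JGT loop: taken
SUB R0, R5 → R0=(-8)-3=-11
SUB R1, 8 → R1=(-5)-8=-13
AND R0, R1 → R0=(-11)&(-13)=-15
SUB R5, 1 → R5=3-1=2
CMP R5, 1  (cmp 2,1)
JGT loop: taken
SUB R0, R5 → R0=(-15)-2=-17
SUB R1, 8 → R1=(-13)-8=-21
AND R0, R1 → R0=(-17)&(-21)=-21
SUB R5, 1 → R5=2-1=1
CMP R5, 1  (cmp 1,1)
JGT loop: not taken
halt.

-21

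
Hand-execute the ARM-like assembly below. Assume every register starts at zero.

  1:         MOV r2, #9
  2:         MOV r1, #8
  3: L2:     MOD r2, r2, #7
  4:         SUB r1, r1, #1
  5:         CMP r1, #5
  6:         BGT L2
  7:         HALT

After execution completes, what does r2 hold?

2

MOV r2, #9 → r2=9
MOV r1, #8 → r1=8
MOD r2, r2, #7 → r2=9%7=2
SUB r1, r1, #1 → r1=8-1=7
CMP r1, #5  (cmp 7,5)
BGT L2: taken
MOD r2, r2, #7 → r2=2%7=2
SUB r1, r1, #1 → r1=7-1=6
CMP r1, #5  (cmp 6,5)
BGT L2: taken
MOD r2, r2, #7 → r2=2%7=2
SUB r1, r1, #1 → r1=6-1=5
CMP r1, #5  (cmp 5,5)
BGT L2: not taken
halt.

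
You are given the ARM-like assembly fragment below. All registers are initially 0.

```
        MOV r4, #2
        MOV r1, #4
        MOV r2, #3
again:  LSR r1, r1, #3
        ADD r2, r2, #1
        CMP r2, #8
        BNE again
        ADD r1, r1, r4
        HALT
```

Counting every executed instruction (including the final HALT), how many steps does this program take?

r4=2
r1=4
r2=3
r1=4>>3=0
r2=3+1=4
CMP r2, #8  (cmp 4,8)
BNE again: taken
r1=0>>3=0
r2=4+1=5
CMP r2, #8  (cmp 5,8)
BNE again: taken
r1=0>>3=0
r2=5+1=6
CMP r2, #8  (cmp 6,8)
BNE again: taken
r1=0>>3=0
r2=6+1=7
CMP r2, #8  (cmp 7,8)
BNE again: taken
r1=0>>3=0
r2=7+1=8
CMP r2, #8  (cmp 8,8)
BNE again: not taken
r1=0+2=2
halt.
Total executed instructions: 25.

25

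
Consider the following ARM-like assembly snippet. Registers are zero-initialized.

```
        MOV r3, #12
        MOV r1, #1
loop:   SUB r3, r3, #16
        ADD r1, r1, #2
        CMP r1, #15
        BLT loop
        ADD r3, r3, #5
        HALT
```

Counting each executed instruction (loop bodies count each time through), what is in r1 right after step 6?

MOV r3, #12 → r3=12
MOV r1, #1 → r1=1
SUB r3, r3, #16 → r3=12-16=-4
ADD r1, r1, #2 → r1=1+2=3
CMP r1, #15  (cmp 3,15)
BLT loop: taken
After step 6: r1 = 3.

3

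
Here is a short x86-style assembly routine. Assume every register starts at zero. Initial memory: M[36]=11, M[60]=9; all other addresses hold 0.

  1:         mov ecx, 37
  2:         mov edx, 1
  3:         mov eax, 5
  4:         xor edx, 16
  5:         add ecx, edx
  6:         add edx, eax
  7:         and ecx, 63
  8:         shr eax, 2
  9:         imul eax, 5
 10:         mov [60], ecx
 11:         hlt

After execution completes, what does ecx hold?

54

mov ecx, 37 → ecx=37
mov edx, 1 → edx=1
mov eax, 5 → eax=5
xor edx, 16 → edx=1^16=17
add ecx, edx → ecx=37+17=54
add edx, eax → edx=17+5=22
and ecx, 63 → ecx=54&63=54
shr eax, 2 → eax=5>>2=1
imul eax, 5 → eax=1*5=5
mov [60], ecx → M[60]=54
halt.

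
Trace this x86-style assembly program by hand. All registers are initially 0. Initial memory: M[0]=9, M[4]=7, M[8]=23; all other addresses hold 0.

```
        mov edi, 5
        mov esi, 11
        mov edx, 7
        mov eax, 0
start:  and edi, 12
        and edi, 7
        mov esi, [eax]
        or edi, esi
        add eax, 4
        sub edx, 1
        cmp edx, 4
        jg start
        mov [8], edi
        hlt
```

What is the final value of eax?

12

mov edi, 5 → edi=5
mov esi, 11 → esi=11
mov edx, 7 → edx=7
mov eax, 0 → eax=0
and edi, 12 → edi=5&12=4
and edi, 7 → edi=4&7=4
mov esi, [eax] → esi=M[0]=9
or edi, esi → edi=4|9=13
add eax, 4 → eax=0+4=4
sub edx, 1 → edx=7-1=6
cmp edx, 4  (cmp 6,4)
jg start: taken
and edi, 12 → edi=13&12=12
and edi, 7 → edi=12&7=4
mov esi, [eax] → esi=M[4]=7
or edi, esi → edi=4|7=7
add eax, 4 → eax=4+4=8
sub edx, 1 → edx=6-1=5
cmp edx, 4  (cmp 5,4)
jg start: taken
and edi, 12 → edi=7&12=4
and edi, 7 → edi=4&7=4
mov esi, [eax] → esi=M[8]=23
or edi, esi → edi=4|23=23
add eax, 4 → eax=8+4=12
sub edx, 1 → edx=5-1=4
cmp edx, 4  (cmp 4,4)
jg start: not taken
mov [8], edi → M[8]=23
halt.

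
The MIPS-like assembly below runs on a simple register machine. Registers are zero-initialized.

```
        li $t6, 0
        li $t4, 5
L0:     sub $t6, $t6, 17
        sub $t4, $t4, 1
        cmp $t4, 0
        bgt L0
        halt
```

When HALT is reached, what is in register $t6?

-85

after li $t6, 0: $t6=0
after li $t4, 5: $t4=5
after sub $t6, $t6, 17: $t6=0-17=-17
after sub $t4, $t4, 1: $t4=5-1=4
cmp $t4, 0  (cmp 4,0)
bgt L0: taken
after sub $t6, $t6, 17: $t6=(-17)-17=-34
after sub $t4, $t4, 1: $t4=4-1=3
cmp $t4, 0  (cmp 3,0)
bgt L0: taken
after sub $t6, $t6, 17: $t6=(-34)-17=-51
after sub $t4, $t4, 1: $t4=3-1=2
cmp $t4, 0  (cmp 2,0)
bgt L0: taken
after sub $t6, $t6, 17: $t6=(-51)-17=-68
after sub $t4, $t4, 1: $t4=2-1=1
cmp $t4, 0  (cmp 1,0)
bgt L0: taken
after sub $t6, $t6, 17: $t6=(-68)-17=-85
after sub $t4, $t4, 1: $t4=1-1=0
cmp $t4, 0  (cmp 0,0)
bgt L0: not taken
halt.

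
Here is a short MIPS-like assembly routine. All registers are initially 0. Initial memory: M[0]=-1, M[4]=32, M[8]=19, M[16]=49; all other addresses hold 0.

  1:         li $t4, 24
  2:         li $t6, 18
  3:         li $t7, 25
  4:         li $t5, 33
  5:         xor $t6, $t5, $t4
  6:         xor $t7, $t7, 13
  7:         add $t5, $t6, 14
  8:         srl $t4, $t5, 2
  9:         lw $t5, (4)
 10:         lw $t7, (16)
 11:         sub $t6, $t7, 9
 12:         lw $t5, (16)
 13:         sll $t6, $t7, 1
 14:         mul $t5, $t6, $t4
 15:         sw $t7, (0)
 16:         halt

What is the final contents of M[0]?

$t4=24
$t6=18
$t7=25
$t5=33
$t6=33^24=57
$t7=25^13=20
$t5=57+14=71
$t4=71>>2=17
$t5=M[4]=32
$t7=M[16]=49
$t6=49-9=40
$t5=M[16]=49
$t6=49<<1=98
$t5=98*17=1666
sw $t7, (0) → M[0]=49
halt.

49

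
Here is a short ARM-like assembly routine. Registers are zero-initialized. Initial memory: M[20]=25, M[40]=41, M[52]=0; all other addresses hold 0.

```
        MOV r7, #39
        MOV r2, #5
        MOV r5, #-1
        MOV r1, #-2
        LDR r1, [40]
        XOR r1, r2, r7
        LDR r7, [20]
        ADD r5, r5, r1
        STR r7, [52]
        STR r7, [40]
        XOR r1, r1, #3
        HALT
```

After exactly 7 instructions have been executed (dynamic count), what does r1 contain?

MOV r7, #39 → r7=39
MOV r2, #5 → r2=5
MOV r5, #-1 → r5=-1
MOV r1, #-2 → r1=-2
LDR r1, [40] → r1=M[40]=41
XOR r1, r2, r7 → r1=5^39=34
LDR r7, [20] → r7=M[20]=25
After step 7: r1 = 34.

34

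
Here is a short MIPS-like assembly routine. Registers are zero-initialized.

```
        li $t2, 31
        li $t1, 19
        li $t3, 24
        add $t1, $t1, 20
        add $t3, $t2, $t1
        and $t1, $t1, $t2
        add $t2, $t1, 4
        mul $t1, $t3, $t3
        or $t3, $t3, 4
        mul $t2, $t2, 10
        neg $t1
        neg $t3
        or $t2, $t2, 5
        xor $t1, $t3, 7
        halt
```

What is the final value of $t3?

-70

after li $t2, 31: $t2=31
after li $t1, 19: $t1=19
after li $t3, 24: $t3=24
after add $t1, $t1, 20: $t1=19+20=39
after add $t3, $t2, $t1: $t3=31+39=70
after and $t1, $t1, $t2: $t1=39&31=7
after add $t2, $t1, 4: $t2=7+4=11
after mul $t1, $t3, $t3: $t1=70*70=4900
after or $t3, $t3, 4: $t3=70|4=70
after mul $t2, $t2, 10: $t2=11*10=110
after neg $t1: $t1=-(4900)=-4900
after neg $t3: $t3=-(70)=-70
after or $t2, $t2, 5: $t2=110|5=111
after xor $t1, $t3, 7: $t1=(-70)^7=-67
halt.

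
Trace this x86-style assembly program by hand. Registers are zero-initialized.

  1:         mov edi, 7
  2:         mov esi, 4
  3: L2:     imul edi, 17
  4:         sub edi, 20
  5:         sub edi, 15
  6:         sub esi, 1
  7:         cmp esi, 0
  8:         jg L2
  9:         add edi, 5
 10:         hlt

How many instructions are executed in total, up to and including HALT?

28

edi=7
esi=4
edi=7*17=119
edi=119-20=99
edi=99-15=84
esi=4-1=3
cmp esi, 0  (cmp 3,0)
jg L2: taken
edi=84*17=1428
edi=1428-20=1408
edi=1408-15=1393
esi=3-1=2
cmp esi, 0  (cmp 2,0)
jg L2: taken
edi=1393*17=23681
edi=23681-20=23661
edi=23661-15=23646
esi=2-1=1
cmp esi, 0  (cmp 1,0)
jg L2: taken
edi=23646*17=401982
edi=401982-20=401962
edi=401962-15=401947
esi=1-1=0
cmp esi, 0  (cmp 0,0)
jg L2: not taken
edi=401947+5=401952
halt.
Total executed instructions: 28.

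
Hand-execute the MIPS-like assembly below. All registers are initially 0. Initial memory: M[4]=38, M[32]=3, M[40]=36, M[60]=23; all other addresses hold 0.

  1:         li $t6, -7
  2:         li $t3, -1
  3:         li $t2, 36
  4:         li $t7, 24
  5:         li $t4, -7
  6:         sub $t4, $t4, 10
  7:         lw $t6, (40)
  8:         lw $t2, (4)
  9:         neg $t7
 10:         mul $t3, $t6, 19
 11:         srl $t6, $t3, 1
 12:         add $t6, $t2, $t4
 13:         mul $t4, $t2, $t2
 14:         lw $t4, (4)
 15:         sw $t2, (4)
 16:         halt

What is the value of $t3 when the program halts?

li $t6, -7 → $t6=-7
li $t3, -1 → $t3=-1
li $t2, 36 → $t2=36
li $t7, 24 → $t7=24
li $t4, -7 → $t4=-7
sub $t4, $t4, 10 → $t4=(-7)-10=-17
lw $t6, (40) → $t6=M[40]=36
lw $t2, (4) → $t2=M[4]=38
neg $t7 → $t7=-(24)=-24
mul $t3, $t6, 19 → $t3=36*19=684
srl $t6, $t3, 1 → $t6=684>>1=342
add $t6, $t2, $t4 → $t6=38+(-17)=21
mul $t4, $t2, $t2 → $t4=38*38=1444
lw $t4, (4) → $t4=M[4]=38
sw $t2, (4) → M[4]=38
halt.

684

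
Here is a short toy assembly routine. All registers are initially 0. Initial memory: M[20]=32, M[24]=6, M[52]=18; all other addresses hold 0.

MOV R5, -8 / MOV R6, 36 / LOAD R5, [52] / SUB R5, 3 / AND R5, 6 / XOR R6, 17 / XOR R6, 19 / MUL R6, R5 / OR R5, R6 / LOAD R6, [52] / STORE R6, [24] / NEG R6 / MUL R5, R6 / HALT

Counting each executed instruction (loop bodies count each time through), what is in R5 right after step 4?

15

after MOV R5, -8: R5=-8
after MOV R6, 36: R6=36
after LOAD R5, [52]: R5=M[52]=18
after SUB R5, 3: R5=18-3=15
After step 4: R5 = 15.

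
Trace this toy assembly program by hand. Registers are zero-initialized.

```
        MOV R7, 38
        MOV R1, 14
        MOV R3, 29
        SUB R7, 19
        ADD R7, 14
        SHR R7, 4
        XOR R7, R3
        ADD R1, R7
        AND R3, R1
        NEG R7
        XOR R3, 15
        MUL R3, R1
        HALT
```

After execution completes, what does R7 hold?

-31

R7=38
R1=14
R3=29
R7=38-19=19
R7=19+14=33
R7=33>>4=2
R7=2^29=31
R1=14+31=45
R3=29&45=13
R7=-(31)=-31
R3=13^15=2
R3=2*45=90
halt.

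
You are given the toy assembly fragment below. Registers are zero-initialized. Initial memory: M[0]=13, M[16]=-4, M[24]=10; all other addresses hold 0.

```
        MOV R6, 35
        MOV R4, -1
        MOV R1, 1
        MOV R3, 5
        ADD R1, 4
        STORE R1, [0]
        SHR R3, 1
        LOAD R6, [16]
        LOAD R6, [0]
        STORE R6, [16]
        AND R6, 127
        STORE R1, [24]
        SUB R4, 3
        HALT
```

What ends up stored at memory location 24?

5

R6=35
R4=-1
R1=1
R3=5
R1=1+4=5
STORE R1, [0] → M[0]=5
R3=5>>1=2
R6=M[16]=-4
R6=M[0]=5
STORE R6, [16] → M[16]=5
R6=5&127=5
STORE R1, [24] → M[24]=5
R4=(-1)-3=-4
halt.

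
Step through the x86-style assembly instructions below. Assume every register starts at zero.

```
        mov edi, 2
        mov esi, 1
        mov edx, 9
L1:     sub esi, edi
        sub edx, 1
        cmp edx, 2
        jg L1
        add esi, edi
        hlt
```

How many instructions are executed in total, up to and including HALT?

33

edi=2
esi=1
edx=9
esi=1-2=-1
edx=9-1=8
cmp edx, 2  (cmp 8,2)
jg L1: taken
esi=(-1)-2=-3
edx=8-1=7
cmp edx, 2  (cmp 7,2)
jg L1: taken
esi=(-3)-2=-5
edx=7-1=6
cmp edx, 2  (cmp 6,2)
jg L1: taken
esi=(-5)-2=-7
edx=6-1=5
cmp edx, 2  (cmp 5,2)
jg L1: taken
esi=(-7)-2=-9
edx=5-1=4
cmp edx, 2  (cmp 4,2)
jg L1: taken
esi=(-9)-2=-11
edx=4-1=3
cmp edx, 2  (cmp 3,2)
jg L1: taken
esi=(-11)-2=-13
edx=3-1=2
cmp edx, 2  (cmp 2,2)
jg L1: not taken
esi=(-13)+2=-11
halt.
Total executed instructions: 33.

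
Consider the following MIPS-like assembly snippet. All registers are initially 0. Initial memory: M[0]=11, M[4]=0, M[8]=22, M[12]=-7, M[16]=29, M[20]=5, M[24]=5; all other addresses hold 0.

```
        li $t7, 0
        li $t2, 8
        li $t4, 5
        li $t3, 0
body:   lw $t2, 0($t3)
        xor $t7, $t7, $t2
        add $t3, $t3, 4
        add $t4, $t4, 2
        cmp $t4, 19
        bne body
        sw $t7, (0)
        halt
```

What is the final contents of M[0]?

li $t7, 0 → $t7=0
li $t2, 8 → $t2=8
li $t4, 5 → $t4=5
li $t3, 0 → $t3=0
lw $t2, 0($t3) → $t2=M[0]=11
xor $t7, $t7, $t2 → $t7=0^11=11
add $t3, $t3, 4 → $t3=0+4=4
add $t4, $t4, 2 → $t4=5+2=7
cmp $t4, 19  (cmp 7,19)
bne body: taken
lw $t2, 0($t3) → $t2=M[4]=0
xor $t7, $t7, $t2 → $t7=11^0=11
add $t3, $t3, 4 → $t3=4+4=8
add $t4, $t4, 2 → $t4=7+2=9
cmp $t4, 19  (cmp 9,19)
bne body: taken
lw $t2, 0($t3) → $t2=M[8]=22
xor $t7, $t7, $t2 → $t7=11^22=29
add $t3, $t3, 4 → $t3=8+4=12
add $t4, $t4, 2 → $t4=9+2=11
cmp $t4, 19  (cmp 11,19)
bne body: taken
lw $t2, 0($t3) → $t2=M[12]=-7
xor $t7, $t7, $t2 → $t7=29^(-7)=-28
add $t3, $t3, 4 → $t3=12+4=16
add $t4, $t4, 2 → $t4=11+2=13
cmp $t4, 19  (cmp 13,19)
bne body: taken
lw $t2, 0($t3) → $t2=M[16]=29
xor $t7, $t7, $t2 → $t7=(-28)^29=-7
add $t3, $t3, 4 → $t3=16+4=20
add $t4, $t4, 2 → $t4=13+2=15
cmp $t4, 19  (cmp 15,19)
bne body: taken
lw $t2, 0($t3) → $t2=M[20]=5
xor $t7, $t7, $t2 → $t7=(-7)^5=-4
add $t3, $t3, 4 → $t3=20+4=24
add $t4, $t4, 2 → $t4=15+2=17
cmp $t4, 19  (cmp 17,19)
bne body: taken
lw $t2, 0($t3) → $t2=M[24]=5
xor $t7, $t7, $t2 → $t7=(-4)^5=-7
add $t3, $t3, 4 → $t3=24+4=28
add $t4, $t4, 2 → $t4=17+2=19
cmp $t4, 19  (cmp 19,19)
bne body: not taken
sw $t7, (0) → M[0]=-7
halt.

-7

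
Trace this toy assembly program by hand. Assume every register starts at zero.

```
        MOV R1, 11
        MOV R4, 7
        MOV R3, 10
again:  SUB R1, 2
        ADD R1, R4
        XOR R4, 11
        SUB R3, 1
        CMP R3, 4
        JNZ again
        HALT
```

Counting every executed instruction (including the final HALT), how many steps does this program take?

MOV R1, 11 → R1=11
MOV R4, 7 → R4=7
MOV R3, 10 → R3=10
SUB R1, 2 → R1=11-2=9
ADD R1, R4 → R1=9+7=16
XOR R4, 11 → R4=7^11=12
SUB R3, 1 → R3=10-1=9
CMP R3, 4  (cmp 9,4)
JNZ again: taken
SUB R1, 2 → R1=16-2=14
ADD R1, R4 → R1=14+12=26
XOR R4, 11 → R4=12^11=7
SUB R3, 1 → R3=9-1=8
CMP R3, 4  (cmp 8,4)
JNZ again: taken
SUB R1, 2 → R1=26-2=24
ADD R1, R4 → R1=24+7=31
XOR R4, 11 → R4=7^11=12
SUB R3, 1 → R3=8-1=7
CMP R3, 4  (cmp 7,4)
JNZ again: taken
SUB R1, 2 → R1=31-2=29
ADD R1, R4 → R1=29+12=41
XOR R4, 11 → R4=12^11=7
SUB R3, 1 → R3=7-1=6
CMP R3, 4  (cmp 6,4)
JNZ again: taken
SUB R1, 2 → R1=41-2=39
ADD R1, R4 → R1=39+7=46
XOR R4, 11 → R4=7^11=12
SUB R3, 1 → R3=6-1=5
CMP R3, 4  (cmp 5,4)
JNZ again: taken
SUB R1, 2 → R1=46-2=44
ADD R1, R4 → R1=44+12=56
XOR R4, 11 → R4=12^11=7
SUB R3, 1 → R3=5-1=4
CMP R3, 4  (cmp 4,4)
JNZ again: not taken
halt.
Total executed instructions: 40.

40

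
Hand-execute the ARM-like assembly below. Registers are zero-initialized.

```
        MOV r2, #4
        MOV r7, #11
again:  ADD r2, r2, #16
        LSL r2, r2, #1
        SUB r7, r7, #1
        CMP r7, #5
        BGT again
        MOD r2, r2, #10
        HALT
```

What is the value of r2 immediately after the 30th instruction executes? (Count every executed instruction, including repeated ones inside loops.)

2272

after MOV r2, #4: r2=4
after MOV r7, #11: r7=11
after ADD r2, r2, #16: r2=4+16=20
after LSL r2, r2, #1: r2=20<<1=40
after SUB r7, r7, #1: r7=11-1=10
CMP r7, #5  (cmp 10,5)
BGT again: taken
after ADD r2, r2, #16: r2=40+16=56
after LSL r2, r2, #1: r2=56<<1=112
after SUB r7, r7, #1: r7=10-1=9
CMP r7, #5  (cmp 9,5)
BGT again: taken
after ADD r2, r2, #16: r2=112+16=128
after LSL r2, r2, #1: r2=128<<1=256
after SUB r7, r7, #1: r7=9-1=8
CMP r7, #5  (cmp 8,5)
BGT again: taken
after ADD r2, r2, #16: r2=256+16=272
after LSL r2, r2, #1: r2=272<<1=544
after SUB r7, r7, #1: r7=8-1=7
CMP r7, #5  (cmp 7,5)
BGT again: taken
after ADD r2, r2, #16: r2=544+16=560
after LSL r2, r2, #1: r2=560<<1=1120
after SUB r7, r7, #1: r7=7-1=6
CMP r7, #5  (cmp 6,5)
BGT again: taken
after ADD r2, r2, #16: r2=1120+16=1136
after LSL r2, r2, #1: r2=1136<<1=2272
after SUB r7, r7, #1: r7=6-1=5
After step 30: r2 = 2272.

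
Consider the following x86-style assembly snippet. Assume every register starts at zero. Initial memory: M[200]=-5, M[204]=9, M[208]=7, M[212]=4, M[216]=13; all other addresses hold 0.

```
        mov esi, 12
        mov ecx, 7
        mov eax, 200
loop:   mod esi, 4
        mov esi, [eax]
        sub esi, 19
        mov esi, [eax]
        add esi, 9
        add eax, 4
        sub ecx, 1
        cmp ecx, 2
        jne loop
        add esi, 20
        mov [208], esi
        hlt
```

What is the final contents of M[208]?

42

esi=12
ecx=7
eax=200
esi=12%4=0
esi=M[200]=-5
esi=(-5)-19=-24
esi=M[200]=-5
esi=(-5)+9=4
eax=200+4=204
ecx=7-1=6
cmp ecx, 2  (cmp 6,2)
jne loop: taken
esi=4%4=0
esi=M[204]=9
esi=9-19=-10
esi=M[204]=9
esi=9+9=18
eax=204+4=208
ecx=6-1=5
cmp ecx, 2  (cmp 5,2)
jne loop: taken
esi=18%4=2
esi=M[208]=7
esi=7-19=-12
esi=M[208]=7
esi=7+9=16
eax=208+4=212
ecx=5-1=4
cmp ecx, 2  (cmp 4,2)
jne loop: taken
esi=16%4=0
esi=M[212]=4
esi=4-19=-15
esi=M[212]=4
esi=4+9=13
eax=212+4=216
ecx=4-1=3
cmp ecx, 2  (cmp 3,2)
jne loop: taken
esi=13%4=1
esi=M[216]=13
esi=13-19=-6
esi=M[216]=13
esi=13+9=22
eax=216+4=220
ecx=3-1=2
cmp ecx, 2  (cmp 2,2)
jne loop: not taken
esi=22+20=42
mov [208], esi → M[208]=42
halt.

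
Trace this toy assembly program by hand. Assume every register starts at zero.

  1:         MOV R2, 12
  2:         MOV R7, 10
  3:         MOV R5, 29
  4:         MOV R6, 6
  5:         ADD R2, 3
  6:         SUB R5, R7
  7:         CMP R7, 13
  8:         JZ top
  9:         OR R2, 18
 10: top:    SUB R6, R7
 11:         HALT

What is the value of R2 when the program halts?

31

MOV R2, 12 → R2=12
MOV R7, 10 → R7=10
MOV R5, 29 → R5=29
MOV R6, 6 → R6=6
ADD R2, 3 → R2=12+3=15
SUB R5, R7 → R5=29-10=19
CMP R7, 13  (cmp 10,13)
JZ top: not taken
OR R2, 18 → R2=15|18=31
SUB R6, R7 → R6=6-10=-4
halt.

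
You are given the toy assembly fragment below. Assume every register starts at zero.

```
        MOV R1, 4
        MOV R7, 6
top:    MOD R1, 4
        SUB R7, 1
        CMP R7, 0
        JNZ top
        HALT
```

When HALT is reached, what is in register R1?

0

R1=4
R7=6
R1=4%4=0
R7=6-1=5
CMP R7, 0  (cmp 5,0)
JNZ top: taken
R1=0%4=0
R7=5-1=4
CMP R7, 0  (cmp 4,0)
JNZ top: taken
R1=0%4=0
R7=4-1=3
CMP R7, 0  (cmp 3,0)
JNZ top: taken
R1=0%4=0
R7=3-1=2
CMP R7, 0  (cmp 2,0)
JNZ top: taken
R1=0%4=0
R7=2-1=1
CMP R7, 0  (cmp 1,0)
JNZ top: taken
R1=0%4=0
R7=1-1=0
CMP R7, 0  (cmp 0,0)
JNZ top: not taken
halt.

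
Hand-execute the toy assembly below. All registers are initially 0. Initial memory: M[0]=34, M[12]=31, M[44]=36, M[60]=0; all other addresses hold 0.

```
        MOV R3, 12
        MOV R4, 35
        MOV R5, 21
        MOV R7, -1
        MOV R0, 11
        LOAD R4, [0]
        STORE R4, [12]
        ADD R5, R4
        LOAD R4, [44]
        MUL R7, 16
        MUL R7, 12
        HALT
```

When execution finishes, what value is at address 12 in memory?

34

after MOV R3, 12: R3=12
after MOV R4, 35: R4=35
after MOV R5, 21: R5=21
after MOV R7, -1: R7=-1
after MOV R0, 11: R0=11
after LOAD R4, [0]: R4=M[0]=34
STORE R4, [12] → M[12]=34
after ADD R5, R4: R5=21+34=55
after LOAD R4, [44]: R4=M[44]=36
after MUL R7, 16: R7=(-1)*16=-16
after MUL R7, 12: R7=(-16)*12=-192
halt.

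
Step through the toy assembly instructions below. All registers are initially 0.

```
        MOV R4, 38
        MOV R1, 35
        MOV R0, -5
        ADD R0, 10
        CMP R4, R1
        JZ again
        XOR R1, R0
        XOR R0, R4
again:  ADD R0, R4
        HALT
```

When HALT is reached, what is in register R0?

after MOV R4, 38: R4=38
after MOV R1, 35: R1=35
after MOV R0, -5: R0=-5
after ADD R0, 10: R0=(-5)+10=5
CMP R4, R1  (cmp 38,35)
JZ again: not taken
after XOR R1, R0: R1=35^5=38
after XOR R0, R4: R0=5^38=35
after ADD R0, R4: R0=35+38=73
halt.

73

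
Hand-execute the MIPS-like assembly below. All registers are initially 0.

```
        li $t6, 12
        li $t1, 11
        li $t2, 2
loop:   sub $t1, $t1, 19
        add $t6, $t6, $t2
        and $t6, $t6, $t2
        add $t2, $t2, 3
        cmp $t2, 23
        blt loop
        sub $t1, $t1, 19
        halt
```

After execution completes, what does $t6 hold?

li $t6, 12 → $t6=12
li $t1, 11 → $t1=11
li $t2, 2 → $t2=2
sub $t1, $t1, 19 → $t1=11-19=-8
add $t6, $t6, $t2 → $t6=12+2=14
and $t6, $t6, $t2 → $t6=14&2=2
add $t2, $t2, 3 → $t2=2+3=5
cmp $t2, 23  (cmp 5,23)
blt loop: taken
sub $t1, $t1, 19 → $t1=(-8)-19=-27
add $t6, $t6, $t2 → $t6=2+5=7
and $t6, $t6, $t2 → $t6=7&5=5
add $t2, $t2, 3 → $t2=5+3=8
cmp $t2, 23  (cmp 8,23)
blt loop: taken
sub $t1, $t1, 19 → $t1=(-27)-19=-46
add $t6, $t6, $t2 → $t6=5+8=13
and $t6, $t6, $t2 → $t6=13&8=8
add $t2, $t2, 3 → $t2=8+3=11
cmp $t2, 23  (cmp 11,23)
blt loop: taken
sub $t1, $t1, 19 → $t1=(-46)-19=-65
add $t6, $t6, $t2 → $t6=8+11=19
and $t6, $t6, $t2 → $t6=19&11=3
add $t2, $t2, 3 → $t2=11+3=14
cmp $t2, 23  (cmp 14,23)
blt loop: taken
sub $t1, $t1, 19 → $t1=(-65)-19=-84
add $t6, $t6, $t2 → $t6=3+14=17
and $t6, $t6, $t2 → $t6=17&14=0
add $t2, $t2, 3 → $t2=14+3=17
cmp $t2, 23  (cmp 17,23)
blt loop: taken
sub $t1, $t1, 19 → $t1=(-84)-19=-103
add $t6, $t6, $t2 → $t6=0+17=17
and $t6, $t6, $t2 → $t6=17&17=17
add $t2, $t2, 3 → $t2=17+3=20
cmp $t2, 23  (cmp 20,23)
blt loop: taken
sub $t1, $t1, 19 → $t1=(-103)-19=-122
add $t6, $t6, $t2 → $t6=17+20=37
and $t6, $t6, $t2 → $t6=37&20=4
add $t2, $t2, 3 → $t2=20+3=23
cmp $t2, 23  (cmp 23,23)
blt loop: not taken
sub $t1, $t1, 19 → $t1=(-122)-19=-141
halt.

4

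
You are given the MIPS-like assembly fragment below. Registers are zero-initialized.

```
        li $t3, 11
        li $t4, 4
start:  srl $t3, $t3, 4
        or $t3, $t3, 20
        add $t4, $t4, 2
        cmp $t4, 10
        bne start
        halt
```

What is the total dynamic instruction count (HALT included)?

after li $t3, 11: $t3=11
after li $t4, 4: $t4=4
after srl $t3, $t3, 4: $t3=11>>4=0
after or $t3, $t3, 20: $t3=0|20=20
after add $t4, $t4, 2: $t4=4+2=6
cmp $t4, 10  (cmp 6,10)
bne start: taken
after srl $t3, $t3, 4: $t3=20>>4=1
after or $t3, $t3, 20: $t3=1|20=21
after add $t4, $t4, 2: $t4=6+2=8
cmp $t4, 10  (cmp 8,10)
bne start: taken
after srl $t3, $t3, 4: $t3=21>>4=1
after or $t3, $t3, 20: $t3=1|20=21
after add $t4, $t4, 2: $t4=8+2=10
cmp $t4, 10  (cmp 10,10)
bne start: not taken
halt.
Total executed instructions: 18.

18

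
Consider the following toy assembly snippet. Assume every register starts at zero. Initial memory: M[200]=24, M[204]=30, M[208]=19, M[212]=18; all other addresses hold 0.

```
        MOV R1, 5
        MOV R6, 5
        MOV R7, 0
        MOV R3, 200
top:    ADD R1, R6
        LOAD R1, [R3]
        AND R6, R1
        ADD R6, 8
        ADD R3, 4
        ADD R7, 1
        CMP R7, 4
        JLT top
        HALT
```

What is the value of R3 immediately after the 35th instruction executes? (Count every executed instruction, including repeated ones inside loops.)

R1=5
R6=5
R7=0
R3=200
R1=5+5=10
R1=M[200]=24
R6=5&24=0
R6=0+8=8
R3=200+4=204
R7=0+1=1
CMP R7, 4  (cmp 1,4)
JLT top: taken
R1=24+8=32
R1=M[204]=30
R6=8&30=8
R6=8+8=16
R3=204+4=208
R7=1+1=2
CMP R7, 4  (cmp 2,4)
JLT top: taken
R1=30+16=46
R1=M[208]=19
R6=16&19=16
R6=16+8=24
R3=208+4=212
R7=2+1=3
CMP R7, 4  (cmp 3,4)
JLT top: taken
R1=19+24=43
R1=M[212]=18
R6=24&18=16
R6=16+8=24
R3=212+4=216
R7=3+1=4
CMP R7, 4  (cmp 4,4)
After step 35: R3 = 216.

216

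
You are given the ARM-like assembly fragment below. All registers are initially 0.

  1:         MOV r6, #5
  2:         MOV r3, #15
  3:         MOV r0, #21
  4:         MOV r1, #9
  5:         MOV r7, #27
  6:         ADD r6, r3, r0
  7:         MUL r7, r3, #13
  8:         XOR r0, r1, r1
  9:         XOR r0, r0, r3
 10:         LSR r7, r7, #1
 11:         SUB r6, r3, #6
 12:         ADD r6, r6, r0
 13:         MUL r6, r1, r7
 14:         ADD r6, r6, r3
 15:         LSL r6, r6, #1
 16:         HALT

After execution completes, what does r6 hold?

after MOV r6, #5: r6=5
after MOV r3, #15: r3=15
after MOV r0, #21: r0=21
after MOV r1, #9: r1=9
after MOV r7, #27: r7=27
after ADD r6, r3, r0: r6=15+21=36
after MUL r7, r3, #13: r7=15*13=195
after XOR r0, r1, r1: r0=9^9=0
after XOR r0, r0, r3: r0=0^15=15
after LSR r7, r7, #1: r7=195>>1=97
after SUB r6, r3, #6: r6=15-6=9
after ADD r6, r6, r0: r6=9+15=24
after MUL r6, r1, r7: r6=9*97=873
after ADD r6, r6, r3: r6=873+15=888
after LSL r6, r6, #1: r6=888<<1=1776
halt.

1776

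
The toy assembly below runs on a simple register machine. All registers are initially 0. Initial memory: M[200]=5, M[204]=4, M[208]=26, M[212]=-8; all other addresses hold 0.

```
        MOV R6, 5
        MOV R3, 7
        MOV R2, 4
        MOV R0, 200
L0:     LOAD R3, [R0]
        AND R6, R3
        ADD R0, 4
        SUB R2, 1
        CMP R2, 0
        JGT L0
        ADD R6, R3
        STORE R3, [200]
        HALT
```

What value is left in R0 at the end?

216

R6=5
R3=7
R2=4
R0=200
R3=M[200]=5
R6=5&5=5
R0=200+4=204
R2=4-1=3
CMP R2, 0  (cmp 3,0)
JGT L0: taken
R3=M[204]=4
R6=5&4=4
R0=204+4=208
R2=3-1=2
CMP R2, 0  (cmp 2,0)
JGT L0: taken
R3=M[208]=26
R6=4&26=0
R0=208+4=212
R2=2-1=1
CMP R2, 0  (cmp 1,0)
JGT L0: taken
R3=M[212]=-8
R6=0&(-8)=0
R0=212+4=216
R2=1-1=0
CMP R2, 0  (cmp 0,0)
JGT L0: not taken
R6=0+(-8)=-8
STORE R3, [200] → M[200]=-8
halt.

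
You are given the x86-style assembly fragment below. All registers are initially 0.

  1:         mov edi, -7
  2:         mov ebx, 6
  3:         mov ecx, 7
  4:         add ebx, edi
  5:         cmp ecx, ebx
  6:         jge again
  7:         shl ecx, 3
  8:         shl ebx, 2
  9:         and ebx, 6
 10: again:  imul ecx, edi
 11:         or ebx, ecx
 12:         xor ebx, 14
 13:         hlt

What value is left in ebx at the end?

-15

edi=-7
ebx=6
ecx=7
ebx=6+(-7)=-1
cmp ecx, ebx  (cmp 7,-1)
jge again: taken
ecx=7*(-7)=-49
ebx=(-1)|(-49)=-1
ebx=(-1)^14=-15
halt.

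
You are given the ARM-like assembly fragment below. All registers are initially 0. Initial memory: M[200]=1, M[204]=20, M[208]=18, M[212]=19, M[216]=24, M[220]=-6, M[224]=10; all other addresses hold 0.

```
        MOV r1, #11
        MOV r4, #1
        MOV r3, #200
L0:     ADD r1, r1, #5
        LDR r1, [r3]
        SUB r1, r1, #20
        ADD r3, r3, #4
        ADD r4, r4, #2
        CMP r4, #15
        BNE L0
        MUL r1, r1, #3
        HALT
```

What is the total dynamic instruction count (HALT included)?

MOV r1, #11 → r1=11
MOV r4, #1 → r4=1
MOV r3, #200 → r3=200
ADD r1, r1, #5 → r1=11+5=16
LDR r1, [r3] → r1=M[200]=1
SUB r1, r1, #20 → r1=1-20=-19
ADD r3, r3, #4 → r3=200+4=204
ADD r4, r4, #2 → r4=1+2=3
CMP r4, #15  (cmp 3,15)
BNE L0: taken
ADD r1, r1, #5 → r1=(-19)+5=-14
LDR r1, [r3] → r1=M[204]=20
SUB r1, r1, #20 → r1=20-20=0
ADD r3, r3, #4 → r3=204+4=208
ADD r4, r4, #2 → r4=3+2=5
CMP r4, #15  (cmp 5,15)
BNE L0: taken
ADD r1, r1, #5 → r1=0+5=5
LDR r1, [r3] → r1=M[208]=18
SUB r1, r1, #20 → r1=18-20=-2
ADD r3, r3, #4 → r3=208+4=212
ADD r4, r4, #2 → r4=5+2=7
CMP r4, #15  (cmp 7,15)
BNE L0: taken
ADD r1, r1, #5 → r1=(-2)+5=3
LDR r1, [r3] → r1=M[212]=19
SUB r1, r1, #20 → r1=19-20=-1
ADD r3, r3, #4 → r3=212+4=216
ADD r4, r4, #2 → r4=7+2=9
CMP r4, #15  (cmp 9,15)
BNE L0: taken
ADD r1, r1, #5 → r1=(-1)+5=4
LDR r1, [r3] → r1=M[216]=24
SUB r1, r1, #20 → r1=24-20=4
ADD r3, r3, #4 → r3=216+4=220
ADD r4, r4, #2 → r4=9+2=11
CMP r4, #15  (cmp 11,15)
BNE L0: taken
ADD r1, r1, #5 → r1=4+5=9
LDR r1, [r3] → r1=M[220]=-6
SUB r1, r1, #20 → r1=(-6)-20=-26
ADD r3, r3, #4 → r3=220+4=224
ADD r4, r4, #2 → r4=11+2=13
CMP r4, #15  (cmp 13,15)
BNE L0: taken
ADD r1, r1, #5 → r1=(-26)+5=-21
LDR r1, [r3] → r1=M[224]=10
SUB r1, r1, #20 → r1=10-20=-10
ADD r3, r3, #4 → r3=224+4=228
ADD r4, r4, #2 → r4=13+2=15
CMP r4, #15  (cmp 15,15)
BNE L0: not taken
MUL r1, r1, #3 → r1=(-10)*3=-30
halt.
Total executed instructions: 54.

54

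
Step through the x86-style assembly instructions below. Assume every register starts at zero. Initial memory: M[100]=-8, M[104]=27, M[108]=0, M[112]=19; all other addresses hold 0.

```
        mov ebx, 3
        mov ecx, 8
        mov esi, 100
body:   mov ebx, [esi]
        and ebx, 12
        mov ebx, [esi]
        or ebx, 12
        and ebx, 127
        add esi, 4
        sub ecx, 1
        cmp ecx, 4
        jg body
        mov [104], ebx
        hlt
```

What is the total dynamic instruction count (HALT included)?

41

after mov ebx, 3: ebx=3
after mov ecx, 8: ecx=8
after mov esi, 100: esi=100
after mov ebx, [esi]: ebx=M[100]=-8
after and ebx, 12: ebx=(-8)&12=8
after mov ebx, [esi]: ebx=M[100]=-8
after or ebx, 12: ebx=(-8)|12=-4
after and ebx, 127: ebx=(-4)&127=124
after add esi, 4: esi=100+4=104
after sub ecx, 1: ecx=8-1=7
cmp ecx, 4  (cmp 7,4)
jg body: taken
after mov ebx, [esi]: ebx=M[104]=27
after and ebx, 12: ebx=27&12=8
after mov ebx, [esi]: ebx=M[104]=27
after or ebx, 12: ebx=27|12=31
after and ebx, 127: ebx=31&127=31
after add esi, 4: esi=104+4=108
after sub ecx, 1: ecx=7-1=6
cmp ecx, 4  (cmp 6,4)
jg body: taken
after mov ebx, [esi]: ebx=M[108]=0
after and ebx, 12: ebx=0&12=0
after mov ebx, [esi]: ebx=M[108]=0
after or ebx, 12: ebx=0|12=12
after and ebx, 127: ebx=12&127=12
after add esi, 4: esi=108+4=112
after sub ecx, 1: ecx=6-1=5
cmp ecx, 4  (cmp 5,4)
jg body: taken
after mov ebx, [esi]: ebx=M[112]=19
after and ebx, 12: ebx=19&12=0
after mov ebx, [esi]: ebx=M[112]=19
after or ebx, 12: ebx=19|12=31
after and ebx, 127: ebx=31&127=31
after add esi, 4: esi=112+4=116
after sub ecx, 1: ecx=5-1=4
cmp ecx, 4  (cmp 4,4)
jg body: not taken
mov [104], ebx → M[104]=31
halt.
Total executed instructions: 41.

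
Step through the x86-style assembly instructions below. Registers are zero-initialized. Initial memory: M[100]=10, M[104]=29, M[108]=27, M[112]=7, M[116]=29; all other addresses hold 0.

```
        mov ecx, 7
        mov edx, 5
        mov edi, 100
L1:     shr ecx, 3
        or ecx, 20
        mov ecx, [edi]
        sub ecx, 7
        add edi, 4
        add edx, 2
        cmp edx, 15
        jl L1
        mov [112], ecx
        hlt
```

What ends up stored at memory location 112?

after mov ecx, 7: ecx=7
after mov edx, 5: edx=5
after mov edi, 100: edi=100
after shr ecx, 3: ecx=7>>3=0
after or ecx, 20: ecx=0|20=20
after mov ecx, [edi]: ecx=M[100]=10
after sub ecx, 7: ecx=10-7=3
after add edi, 4: edi=100+4=104
after add edx, 2: edx=5+2=7
cmp edx, 15  (cmp 7,15)
jl L1: taken
after shr ecx, 3: ecx=3>>3=0
after or ecx, 20: ecx=0|20=20
after mov ecx, [edi]: ecx=M[104]=29
after sub ecx, 7: ecx=29-7=22
after add edi, 4: edi=104+4=108
after add edx, 2: edx=7+2=9
cmp edx, 15  (cmp 9,15)
jl L1: taken
after shr ecx, 3: ecx=22>>3=2
after or ecx, 20: ecx=2|20=22
after mov ecx, [edi]: ecx=M[108]=27
after sub ecx, 7: ecx=27-7=20
after add edi, 4: edi=108+4=112
after add edx, 2: edx=9+2=11
cmp edx, 15  (cmp 11,15)
jl L1: taken
after shr ecx, 3: ecx=20>>3=2
after or ecx, 20: ecx=2|20=22
after mov ecx, [edi]: ecx=M[112]=7
after sub ecx, 7: ecx=7-7=0
after add edi, 4: edi=112+4=116
after add edx, 2: edx=11+2=13
cmp edx, 15  (cmp 13,15)
jl L1: taken
after shr ecx, 3: ecx=0>>3=0
after or ecx, 20: ecx=0|20=20
after mov ecx, [edi]: ecx=M[116]=29
after sub ecx, 7: ecx=29-7=22
after add edi, 4: edi=116+4=120
after add edx, 2: edx=13+2=15
cmp edx, 15  (cmp 15,15)
jl L1: not taken
mov [112], ecx → M[112]=22
halt.

22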